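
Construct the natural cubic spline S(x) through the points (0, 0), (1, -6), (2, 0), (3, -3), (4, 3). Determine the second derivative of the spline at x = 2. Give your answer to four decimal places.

Write σ_i for S''(x_i). With h_i = 1, 1, 1, 1 and divided differences Δ_i = -6, 6, -3, 6, the continuity of S' gives the tridiagonal system
  1·σ_0 + 4·σ_1 + 1·σ_2 = 6(Δ_1 - Δ_0) = 72
  1·σ_1 + 4·σ_2 + 1·σ_3 = 6(Δ_2 - Δ_1) = -54
  1·σ_2 + 4·σ_3 + 1·σ_4 = 6(Δ_3 - Δ_2) = 54
Natural end conditions: σ_0 = σ_4 = 0.
Hence σ_0 = 0, σ_1 = 675/28, σ_2 = -171/7, σ_3 = 549/28, σ_4 = 0.

-24.4286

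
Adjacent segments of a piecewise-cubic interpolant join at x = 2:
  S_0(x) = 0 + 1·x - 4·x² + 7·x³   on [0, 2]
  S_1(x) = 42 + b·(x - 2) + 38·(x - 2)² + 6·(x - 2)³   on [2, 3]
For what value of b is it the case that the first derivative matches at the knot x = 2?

69

S_0'(x) = 1 - 8·x + 21·x², so S_0'(2) = 69. On the right, S_1'(2) = b, so b = 69.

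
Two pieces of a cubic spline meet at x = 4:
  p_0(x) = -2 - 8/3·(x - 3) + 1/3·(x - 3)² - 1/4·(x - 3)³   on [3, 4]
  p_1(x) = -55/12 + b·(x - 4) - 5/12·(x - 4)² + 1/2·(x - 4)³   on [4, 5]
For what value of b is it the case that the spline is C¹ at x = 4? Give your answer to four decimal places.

-2.7500

p_0'(x) = -8/3 + 2/3·(x - 3) - 3/4·(x - 3)², so p_0'(4) = -11/4. On the right, p_1'(4) = b, so b = -11/4.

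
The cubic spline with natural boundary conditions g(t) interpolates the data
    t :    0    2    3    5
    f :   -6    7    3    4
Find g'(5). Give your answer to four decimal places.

Let M_i = g''(x_i). Step sizes h_i = 2, 1, 2; slopes of the chords Δ_i = (y_(i+1) - y_i)/h_i = 13/2, -4, 1/2.
  2·M_0 + 6·M_1 + 1·M_2 = 6(Δ_1 - Δ_0) = -63
  1·M_1 + 6·M_2 + 2·M_3 = 6(Δ_2 - Δ_1) = 27
Natural end conditions: M_0 = M_3 = 0.
Forward elimination and back-substitution give M_0 = 0, M_1 = -81/7, M_2 = 45/7, M_3 = 0.
On [3, 5], g'(t) = b_2 + 2c_2·(t - 3) + 3d_2·(t - 3)² with b_2 = Δ_2 - h_2(2M_2 + M_3)/6 = -53/14, c_2 = M_2/2 = 45/14, d_2 = (M_3 - M_2)/(6h_2) = -15/28. So g'(5) = 37/14.

2.6429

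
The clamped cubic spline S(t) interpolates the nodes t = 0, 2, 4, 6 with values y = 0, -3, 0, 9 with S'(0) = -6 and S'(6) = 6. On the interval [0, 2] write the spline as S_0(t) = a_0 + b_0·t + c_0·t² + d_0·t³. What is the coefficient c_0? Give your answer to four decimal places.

With M_i denoting the second derivative at x_i, h_i = 2, 2, 2, and Δ_i = (y_(i+1) − y_i)/h_i = -3/2, 3/2, 9/2:
  2·M_0 + 8·M_1 + 2·M_2 = 6(Δ_1 - Δ_0) = 18
  2·M_1 + 8·M_2 + 2·M_3 = 6(Δ_2 - Δ_1) = 18
Clamped end conditions give two more equations: 2h_0·M_0 + h_0·M_1 = 6(Δ_0 - S'(0)) = 27 and h_2·M_2 + 2h_2·M_3 = 6(S'(6) - Δ_2) = 9.
Solving the tridiagonal system: M_0 = 67/10, M_1 = 1/10, M_2 = 19/10, M_3 = 13/10.
On [0, 2], with S_0(t) = a_0 + b_0·t + c_0·t² + d_0·t³: c_0 = M_0/2 = 67/20, d_0 = (M_1 - M_0)/(6h_0) = -11/20, b_0 = Δ_0 - h_0(2M_0 + M_1)/6 = -6.

3.3500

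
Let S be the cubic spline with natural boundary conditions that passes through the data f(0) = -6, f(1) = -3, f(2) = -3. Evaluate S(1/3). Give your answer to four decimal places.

Write σ_i for S''(x_i). With h_i = 1, 1 and divided differences Δ_i = 3, 0, the continuity of S' gives the tridiagonal system
  1·σ_0 + 4·σ_1 + 1·σ_2 = 6(Δ_1 - Δ_0) = -18
Natural end conditions: σ_0 = σ_2 = 0.
Forward elimination and back-substitution give σ_0 = 0, σ_1 = -9/2, σ_2 = 0.
On [0, 1], S(x) = -6 + 15/4·x + 0·x² - 3/4·x³.
With x = 1/3: S(1/3) = -43/9.

-4.7778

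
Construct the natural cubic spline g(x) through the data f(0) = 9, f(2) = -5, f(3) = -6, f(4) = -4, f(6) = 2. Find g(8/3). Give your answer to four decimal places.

-6.1235

With σ_i denoting the second derivative at x_i, h_i = 2, 1, 1, 2, and Δ_i = (y_(i+1) − y_i)/h_i = -7, -1, 2, 3:
  2·σ_0 + 6·σ_1 + 1·σ_2 = 6(Δ_1 - Δ_0) = 36
  1·σ_1 + 4·σ_2 + 1·σ_3 = 6(Δ_2 - Δ_1) = 18
  1·σ_2 + 6·σ_3 + 2·σ_4 = 6(Δ_3 - Δ_2) = 6
Natural end conditions: σ_0 = σ_4 = 0.
Solving: σ_0 = 0, σ_1 = 11/2, σ_2 = 3, σ_3 = 1/2, σ_4 = 0.
On [2, 3], g(x) = -5 - 10/3·(x - 2) + 11/4·(x - 2)² - 5/12·(x - 2)³.
With (x - 2) = 2/3: g(8/3) = -496/81.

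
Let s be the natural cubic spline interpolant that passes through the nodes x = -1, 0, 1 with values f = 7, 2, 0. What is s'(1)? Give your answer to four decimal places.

With σ_i denoting the second derivative at x_i, h_i = 1, 1, and Δ_i = (y_(i+1) − y_i)/h_i = -5, -2:
  1·σ_0 + 4·σ_1 + 1·σ_2 = 6(Δ_1 - Δ_0) = 18
Natural end conditions: σ_0 = σ_2 = 0.
Hence σ_0 = 0, σ_1 = 9/2, σ_2 = 0.
On [0, 1], s'(x) = b_1 + 2c_1·x + 3d_1·x² with b_1 = Δ_1 - h_1(2σ_1 + σ_2)/6 = -7/2, c_1 = σ_1/2 = 9/4, d_1 = (σ_2 - σ_1)/(6h_1) = -3/4. So s'(1) = -5/4.

-1.2500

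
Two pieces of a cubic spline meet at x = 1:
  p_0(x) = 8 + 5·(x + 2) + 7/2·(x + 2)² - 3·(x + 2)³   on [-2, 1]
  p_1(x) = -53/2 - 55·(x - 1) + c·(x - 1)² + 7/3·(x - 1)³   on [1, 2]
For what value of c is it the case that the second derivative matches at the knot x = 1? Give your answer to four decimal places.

p_0''(x) = 7 - 18·(x + 2), so p_0''(1) = -47. On the right, p_1''(1) = 2c, so c = -47/2.

-23.5000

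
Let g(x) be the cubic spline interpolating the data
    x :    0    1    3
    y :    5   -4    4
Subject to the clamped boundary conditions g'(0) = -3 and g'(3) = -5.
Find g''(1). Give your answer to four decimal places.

With M_i denoting the second derivative at x_i, h_i = 1, 2, and Δ_i = (y_(i+1) − y_i)/h_i = -9, 4:
  1·M_0 + 6·M_1 + 2·M_2 = 6(Δ_1 - Δ_0) = 78
Clamped end conditions give two more equations: 2h_0·M_0 + h_0·M_1 = 6(Δ_0 - g'(0)) = -36 and h_1·M_1 + 2h_1·M_2 = 6(g'(3) - Δ_1) = -54.
Forward elimination and back-substitution give M_0 = -95/3, M_1 = 82/3, M_2 = -163/6.

27.3333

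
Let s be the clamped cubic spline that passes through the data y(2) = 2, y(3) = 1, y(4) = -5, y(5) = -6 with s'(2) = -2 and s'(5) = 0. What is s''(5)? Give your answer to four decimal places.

Let σ_i = s''(x_i). Step sizes h_i = 1, 1, 1; slopes of the chords Δ_i = (y_(i+1) - y_i)/h_i = -1, -6, -1.
  1·σ_0 + 4·σ_1 + 1·σ_2 = 6(Δ_1 - Δ_0) = -30
  1·σ_1 + 4·σ_2 + 1·σ_3 = 6(Δ_2 - Δ_1) = 30
Clamped end conditions give two more equations: 2h_0·σ_0 + h_0·σ_1 = 6(Δ_0 - s'(2)) = 6 and h_2·σ_2 + 2h_2·σ_3 = 6(s'(5) - Δ_2) = 6.
Solving the tridiagonal system: σ_0 = 28/3, σ_1 = -38/3, σ_2 = 34/3, σ_3 = -8/3.

-2.6667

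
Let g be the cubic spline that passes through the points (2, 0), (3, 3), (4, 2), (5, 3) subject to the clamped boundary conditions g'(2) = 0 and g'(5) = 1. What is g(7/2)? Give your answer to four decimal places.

2.7917

Let M_i = g''(x_i). Step sizes h_i = 1, 1, 1; slopes of the chords Δ_i = (y_(i+1) - y_i)/h_i = 3, -1, 1.
  1·M_0 + 4·M_1 + 1·M_2 = 6(Δ_1 - Δ_0) = -24
  1·M_1 + 4·M_2 + 1·M_3 = 6(Δ_2 - Δ_1) = 12
Clamped end conditions give two more equations: 2h_0·M_0 + h_0·M_1 = 6(Δ_0 - g'(2)) = 18 and h_2·M_2 + 2h_2·M_3 = 6(g'(5) - Δ_2) = 0.
Solving: M_0 = 44/3, M_1 = -34/3, M_2 = 20/3, M_3 = -10/3.
On [3, 4], g(t) = 3 + 5/3·(t - 3) - 17/3·(t - 3)² + 3·(t - 3)³.
With (t - 3) = 1/2: g(7/2) = 67/24.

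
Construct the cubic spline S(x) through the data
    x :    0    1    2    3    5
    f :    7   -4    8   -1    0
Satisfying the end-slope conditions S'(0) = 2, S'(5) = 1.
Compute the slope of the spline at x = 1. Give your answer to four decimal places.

Write m_i for S''(x_i). With h_i = 1, 1, 1, 2 and divided differences Δ_i = -11, 12, -9, 1/2, the continuity of S' gives the tridiagonal system
  1·m_0 + 4·m_1 + 1·m_2 = 6(Δ_1 - Δ_0) = 138
  1·m_1 + 4·m_2 + 1·m_3 = 6(Δ_2 - Δ_1) = -126
  1·m_2 + 6·m_3 + 2·m_4 = 6(Δ_3 - Δ_2) = 57
Clamped end conditions give two more equations: 2h_0·m_0 + h_0·m_1 = 6(Δ_0 - S'(0)) = -78 and h_3·m_3 + 2h_3·m_4 = 6(S'(5) - Δ_3) = 3.
Solving: m_0 = -5897/82, m_1 = 2699/41, m_2 = -4379/82, m_3 = 893/41, m_4 = -1663/164.
On [1, 2], S'(x) = b_1 + 2c_1·(x - 1) + 3d_1·(x - 1)² with b_1 = Δ_1 - h_1(2m_1 + m_2)/6 = -171/164, c_1 = m_1/2 = 2699/82, d_1 = (m_2 - m_1)/(6h_1) = -3259/164. So S'(1) = -171/164.

-1.0427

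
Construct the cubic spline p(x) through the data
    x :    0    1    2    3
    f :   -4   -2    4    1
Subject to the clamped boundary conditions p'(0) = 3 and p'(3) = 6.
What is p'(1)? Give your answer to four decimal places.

5.4000

Let M_i = p''(x_i). Step sizes h_i = 1, 1, 1; slopes of the chords Δ_i = (y_(i+1) - y_i)/h_i = 2, 6, -3.
  1·M_0 + 4·M_1 + 1·M_2 = 6(Δ_1 - Δ_0) = 24
  1·M_1 + 4·M_2 + 1·M_3 = 6(Δ_2 - Δ_1) = -54
Clamped end conditions give two more equations: 2h_0·M_0 + h_0·M_1 = 6(Δ_0 - p'(0)) = -6 and h_2·M_2 + 2h_2·M_3 = 6(p'(3) - Δ_2) = 54.
Hence M_0 = -54/5, M_1 = 78/5, M_2 = -138/5, M_3 = 204/5.
On [1, 2], p'(x) = b_1 + 2c_1·(x - 1) + 3d_1·(x - 1)² with b_1 = Δ_1 - h_1(2M_1 + M_2)/6 = 27/5, c_1 = M_1/2 = 39/5, d_1 = (M_2 - M_1)/(6h_1) = -36/5. So p'(1) = 27/5.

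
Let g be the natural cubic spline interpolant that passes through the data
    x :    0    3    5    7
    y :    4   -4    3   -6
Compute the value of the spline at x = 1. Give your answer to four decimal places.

With M_i denoting the second derivative at x_i, h_i = 3, 2, 2, and Δ_i = (y_(i+1) − y_i)/h_i = -8/3, 7/2, -9/2:
  3·M_0 + 10·M_1 + 2·M_2 = 6(Δ_1 - Δ_0) = 37
  2·M_1 + 8·M_2 + 2·M_3 = 6(Δ_2 - Δ_1) = -48
Natural end conditions: M_0 = M_3 = 0.
Hence M_0 = 0, M_1 = 98/19, M_2 = -277/38, M_3 = 0.
On [0, 3], g(x) = 4 - 299/57·x + 0·x² + 49/171·x³.
With x = 1: g(1) = -164/171.

-0.9591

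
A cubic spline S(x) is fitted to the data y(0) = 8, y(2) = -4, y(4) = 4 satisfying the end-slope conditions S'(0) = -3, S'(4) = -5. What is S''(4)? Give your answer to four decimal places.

Write σ_i for S''(x_i). With h_i = 2, 2 and divided differences Δ_i = -6, 4, the continuity of S' gives the tridiagonal system
  2·σ_0 + 8·σ_1 + 2·σ_2 = 6(Δ_1 - Δ_0) = 60
Clamped end conditions give two more equations: 2h_0·σ_0 + h_0·σ_1 = 6(Δ_0 - S'(0)) = -18 and h_1·σ_1 + 2h_1·σ_2 = 6(S'(4) - Δ_1) = -54.
Solving the tridiagonal system: σ_0 = -25/2, σ_1 = 16, σ_2 = -43/2.

-21.5000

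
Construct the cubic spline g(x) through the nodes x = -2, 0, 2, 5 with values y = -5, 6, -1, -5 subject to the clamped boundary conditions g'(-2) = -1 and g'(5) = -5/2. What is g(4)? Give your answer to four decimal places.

Write M_i for g''(x_i). With h_i = 2, 2, 3 and divided differences Δ_i = 11/2, -7/2, -4/3, the continuity of g' gives the tridiagonal system
  2·M_0 + 8·M_1 + 2·M_2 = 6(Δ_1 - Δ_0) = -54
  2·M_1 + 10·M_2 + 3·M_3 = 6(Δ_2 - Δ_1) = 13
Clamped end conditions give two more equations: 2h_0·M_0 + h_0·M_1 = 6(Δ_0 - g'(-2)) = 39 and h_2·M_2 + 2h_2·M_3 = 6(g'(5) - Δ_2) = -7.
Forward elimination and back-substitution give M_0 = 580/37, M_1 = -877/74, M_2 = 175/37, M_3 = -392/111.
On [2, 5], g(x) = -1 - 159/37·(x - 2) + 175/74·(x - 2)² - 917/1998·(x - 2)³.
With (x - 2) = 2: g(4) = -3803/999.

-3.8068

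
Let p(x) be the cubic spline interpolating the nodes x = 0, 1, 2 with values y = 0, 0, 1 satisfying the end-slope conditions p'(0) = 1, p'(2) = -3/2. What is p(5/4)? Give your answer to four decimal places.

Write M_i for p''(x_i). With h_i = 1, 1 and divided differences Δ_i = 0, 1, the continuity of p' gives the tridiagonal system
  1·M_0 + 4·M_1 + 1·M_2 = 6(Δ_1 - Δ_0) = 6
Clamped end conditions give two more equations: 2h_0·M_0 + h_0·M_1 = 6(Δ_0 - p'(0)) = -6 and h_1·M_1 + 2h_1·M_2 = 6(p'(2) - Δ_1) = -15.
Hence M_0 = -23/4, M_1 = 11/2, M_2 = -41/4.
On [1, 2], p(x) = 0 + 7/8·(x - 1) + 11/4·(x - 1)² - 21/8·(x - 1)³.
With (x - 1) = 1/4: p(5/4) = 179/512.

0.3496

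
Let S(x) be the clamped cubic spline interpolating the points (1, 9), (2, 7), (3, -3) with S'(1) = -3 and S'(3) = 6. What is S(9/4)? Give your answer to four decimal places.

3.7852

Let σ_i = S''(x_i). Step sizes h_i = 1, 1; slopes of the chords Δ_i = (y_(i+1) - y_i)/h_i = -2, -10.
  1·σ_0 + 4·σ_1 + 1·σ_2 = 6(Δ_1 - Δ_0) = -48
Clamped end conditions give two more equations: 2h_0·σ_0 + h_0·σ_1 = 6(Δ_0 - S'(1)) = 6 and h_1·σ_1 + 2h_1·σ_2 = 6(S'(3) - Δ_1) = 96.
Hence σ_0 = 39/2, σ_1 = -33, σ_2 = 129/2.
On [2, 3], S(x) = 7 - 39/4·(x - 2) - 33/2·(x - 2)² + 65/4·(x - 2)³.
With (x - 2) = 1/4: S(9/4) = 969/256.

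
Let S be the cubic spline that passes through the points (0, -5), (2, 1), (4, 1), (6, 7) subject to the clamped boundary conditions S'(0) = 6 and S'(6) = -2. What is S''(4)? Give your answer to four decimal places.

Write m_i for S''(x_i). With h_i = 2, 2, 2 and divided differences Δ_i = 3, 0, 3, the continuity of S' gives the tridiagonal system
  2·m_0 + 8·m_1 + 2·m_2 = 6(Δ_1 - Δ_0) = -18
  2·m_1 + 8·m_2 + 2·m_3 = 6(Δ_2 - Δ_1) = 18
Clamped end conditions give two more equations: 2h_0·m_0 + h_0·m_1 = 6(Δ_0 - S'(0)) = -18 and h_2·m_2 + 2h_2·m_3 = 6(S'(6) - Δ_2) = -30.
Hence m_0 = -46/15, m_1 = -43/15, m_2 = 83/15, m_3 = -154/15.

5.5333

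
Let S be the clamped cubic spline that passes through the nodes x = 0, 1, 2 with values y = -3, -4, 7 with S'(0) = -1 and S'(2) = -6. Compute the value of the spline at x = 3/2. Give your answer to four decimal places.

3.4063

With m_i denoting the second derivative at x_i, h_i = 1, 1, and Δ_i = (y_(i+1) − y_i)/h_i = -1, 11:
  1·m_0 + 4·m_1 + 1·m_2 = 6(Δ_1 - Δ_0) = 72
Clamped end conditions give two more equations: 2h_0·m_0 + h_0·m_1 = 6(Δ_0 - S'(0)) = 0 and h_1·m_1 + 2h_1·m_2 = 6(S'(2) - Δ_1) = -102.
Hence m_0 = -41/2, m_1 = 41, m_2 = -143/2.
On [1, 2], S(x) = -4 + 37/4·(x - 1) + 41/2·(x - 1)² - 75/4·(x - 1)³.
With (x - 1) = 1/2: S(3/2) = 109/32.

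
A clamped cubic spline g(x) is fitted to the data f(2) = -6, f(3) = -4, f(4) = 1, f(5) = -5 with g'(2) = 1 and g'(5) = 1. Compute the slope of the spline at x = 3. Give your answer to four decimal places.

5.6000

Let M_i = g''(x_i). Step sizes h_i = 1, 1, 1; slopes of the chords Δ_i = (y_(i+1) - y_i)/h_i = 2, 5, -6.
  1·M_0 + 4·M_1 + 1·M_2 = 6(Δ_1 - Δ_0) = 18
  1·M_1 + 4·M_2 + 1·M_3 = 6(Δ_2 - Δ_1) = -66
Clamped end conditions give two more equations: 2h_0·M_0 + h_0·M_1 = 6(Δ_0 - g'(2)) = 6 and h_2·M_2 + 2h_2·M_3 = 6(g'(5) - Δ_2) = 42.
Solving the tridiagonal system: M_0 = -16/5, M_1 = 62/5, M_2 = -142/5, M_3 = 176/5.
On [3, 4], g'(x) = b_1 + 2c_1·(x - 3) + 3d_1·(x - 3)² with b_1 = Δ_1 - h_1(2M_1 + M_2)/6 = 28/5, c_1 = M_1/2 = 31/5, d_1 = (M_2 - M_1)/(6h_1) = -34/5. So g'(3) = 28/5.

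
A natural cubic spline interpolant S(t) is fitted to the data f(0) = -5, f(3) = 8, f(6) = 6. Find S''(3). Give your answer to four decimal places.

-2.5000

Write m_i for S''(x_i). With h_i = 3, 3 and divided differences Δ_i = 13/3, -2/3, the continuity of S' gives the tridiagonal system
  3·m_0 + 12·m_1 + 3·m_2 = 6(Δ_1 - Δ_0) = -30
Natural end conditions: m_0 = m_2 = 0.
Forward elimination and back-substitution give m_0 = 0, m_1 = -5/2, m_2 = 0.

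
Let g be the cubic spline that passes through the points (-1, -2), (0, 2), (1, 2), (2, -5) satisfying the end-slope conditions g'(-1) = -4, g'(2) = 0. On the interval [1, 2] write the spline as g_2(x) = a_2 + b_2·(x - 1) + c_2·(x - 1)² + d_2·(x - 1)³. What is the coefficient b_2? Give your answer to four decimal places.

-6.6667

With σ_i denoting the second derivative at x_i, h_i = 1, 1, 1, and Δ_i = (y_(i+1) − y_i)/h_i = 4, 0, -7:
  1·σ_0 + 4·σ_1 + 1·σ_2 = 6(Δ_1 - Δ_0) = -24
  1·σ_1 + 4·σ_2 + 1·σ_3 = 6(Δ_2 - Δ_1) = -42
Clamped end conditions give two more equations: 2h_0·σ_0 + h_0·σ_1 = 6(Δ_0 - g'(-1)) = 48 and h_2·σ_2 + 2h_2·σ_3 = 6(g'(2) - Δ_2) = 42.
Hence σ_0 = 86/3, σ_1 = -28/3, σ_2 = -46/3, σ_3 = 86/3.
On [1, 2], with g_2(x) = a_2 + b_2·(x - 1) + c_2·(x - 1)² + d_2·(x - 1)³: c_2 = σ_2/2 = -23/3, d_2 = (σ_3 - σ_2)/(6h_2) = 22/3, b_2 = Δ_2 - h_2(2σ_2 + σ_3)/6 = -20/3.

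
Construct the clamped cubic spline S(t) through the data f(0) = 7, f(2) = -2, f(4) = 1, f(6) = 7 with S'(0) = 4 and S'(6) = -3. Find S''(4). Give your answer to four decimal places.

1.4667

Write M_i for S''(x_i). With h_i = 2, 2, 2 and divided differences Δ_i = -9/2, 3/2, 3, the continuity of S' gives the tridiagonal system
  2·M_0 + 8·M_1 + 2·M_2 = 6(Δ_1 - Δ_0) = 36
  2·M_1 + 8·M_2 + 2·M_3 = 6(Δ_2 - Δ_1) = 9
Clamped end conditions give two more equations: 2h_0·M_0 + h_0·M_1 = 6(Δ_0 - S'(0)) = -51 and h_2·M_2 + 2h_2·M_3 = 6(S'(6) - Δ_2) = -36.
Forward elimination and back-substitution give M_0 = -254/15, M_1 = 251/30, M_2 = 22/15, M_3 = -146/15.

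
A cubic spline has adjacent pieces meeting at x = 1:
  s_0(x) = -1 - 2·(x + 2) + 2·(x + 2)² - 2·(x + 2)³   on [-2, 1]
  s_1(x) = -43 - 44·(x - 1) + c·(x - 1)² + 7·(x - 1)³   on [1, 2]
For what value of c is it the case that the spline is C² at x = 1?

s_0''(x) = 4 - 12·(x + 2), so s_0''(1) = -32. On the right, s_1''(1) = 2c, so c = -16.

-16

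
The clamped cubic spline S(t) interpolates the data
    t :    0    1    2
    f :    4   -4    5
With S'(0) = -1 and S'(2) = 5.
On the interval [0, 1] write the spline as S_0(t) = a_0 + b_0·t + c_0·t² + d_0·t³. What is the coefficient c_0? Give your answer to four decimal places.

-21.7500

Write m_i for S''(x_i). With h_i = 1, 1 and divided differences Δ_i = -8, 9, the continuity of S' gives the tridiagonal system
  1·m_0 + 4·m_1 + 1·m_2 = 6(Δ_1 - Δ_0) = 102
Clamped end conditions give two more equations: 2h_0·m_0 + h_0·m_1 = 6(Δ_0 - S'(0)) = -42 and h_1·m_1 + 2h_1·m_2 = 6(S'(2) - Δ_1) = -24.
Hence m_0 = -87/2, m_1 = 45, m_2 = -69/2.
On [0, 1], with S_0(t) = a_0 + b_0·t + c_0·t² + d_0·t³: c_0 = m_0/2 = -87/4, d_0 = (m_1 - m_0)/(6h_0) = 59/4, b_0 = Δ_0 - h_0(2m_0 + m_1)/6 = -1.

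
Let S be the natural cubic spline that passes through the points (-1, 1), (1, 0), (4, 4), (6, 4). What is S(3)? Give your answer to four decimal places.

2.7021

Let M_i = S''(x_i). Step sizes h_i = 2, 3, 2; slopes of the chords Δ_i = (y_(i+1) - y_i)/h_i = -1/2, 4/3, 0.
  2·M_0 + 10·M_1 + 3·M_2 = 6(Δ_1 - Δ_0) = 11
  3·M_1 + 10·M_2 + 2·M_3 = 6(Δ_2 - Δ_1) = -8
Natural end conditions: M_0 = M_3 = 0.
Hence M_0 = 0, M_1 = 134/91, M_2 = -113/91, M_3 = 0.
On [1, 4], S(x) = 0 + 263/546·(x - 1) + 67/91·(x - 1)² - 19/126·(x - 1)³.
With (x - 1) = 2: S(3) = 2213/819.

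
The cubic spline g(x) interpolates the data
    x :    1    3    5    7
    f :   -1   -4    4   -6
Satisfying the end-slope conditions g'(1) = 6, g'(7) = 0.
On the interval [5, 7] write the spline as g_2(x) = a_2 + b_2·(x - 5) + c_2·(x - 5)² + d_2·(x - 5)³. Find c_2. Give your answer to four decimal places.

-6.6000

Put m_i = g'' at the i-th knot. Here h = (2, 2, 2) and Δ = (-3/2, 4, -5), so the interior equations h_(i-1)·m_(i-1) + 2(h_(i-1)+h_i)·m_i + h_i·m_(i+1) = 6(Δ_i − Δ_(i-1)) read
  2·m_0 + 8·m_1 + 2·m_2 = 6(Δ_1 - Δ_0) = 33
  2·m_1 + 8·m_2 + 2·m_3 = 6(Δ_2 - Δ_1) = -54
Clamped end conditions give two more equations: 2h_0·m_0 + h_0·m_1 = 6(Δ_0 - g'(1)) = -45 and h_2·m_2 + 2h_2·m_3 = 6(g'(7) - Δ_2) = 30.
Hence m_0 = -171/10, m_1 = 117/10, m_2 = -66/5, m_3 = 141/10.
On [5, 7], with g_2(x) = a_2 + b_2·(x - 5) + c_2·(x - 5)² + d_2·(x - 5)³: c_2 = m_2/2 = -33/5, d_2 = (m_3 - m_2)/(6h_2) = 91/40, b_2 = Δ_2 - h_2(2m_2 + m_3)/6 = -9/10.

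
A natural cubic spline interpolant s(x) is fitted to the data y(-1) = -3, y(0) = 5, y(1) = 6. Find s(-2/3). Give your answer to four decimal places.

0.1852

Let σ_i = s''(x_i). Step sizes h_i = 1, 1; slopes of the chords Δ_i = (y_(i+1) - y_i)/h_i = 8, 1.
  1·σ_0 + 4·σ_1 + 1·σ_2 = 6(Δ_1 - Δ_0) = -42
Natural end conditions: σ_0 = σ_2 = 0.
Solving the tridiagonal system: σ_0 = 0, σ_1 = -21/2, σ_2 = 0.
On [-1, 0], s(x) = -3 + 39/4·(x + 1) + 0·(x + 1)² - 7/4·(x + 1)³.
With (x + 1) = 1/3: s(-2/3) = 5/27.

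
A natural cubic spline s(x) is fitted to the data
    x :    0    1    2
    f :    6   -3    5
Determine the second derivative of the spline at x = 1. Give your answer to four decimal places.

25.5000

Write m_i for s''(x_i). With h_i = 1, 1 and divided differences Δ_i = -9, 8, the continuity of s' gives the tridiagonal system
  1·m_0 + 4·m_1 + 1·m_2 = 6(Δ_1 - Δ_0) = 102
Natural end conditions: m_0 = m_2 = 0.
Forward elimination and back-substitution give m_0 = 0, m_1 = 51/2, m_2 = 0.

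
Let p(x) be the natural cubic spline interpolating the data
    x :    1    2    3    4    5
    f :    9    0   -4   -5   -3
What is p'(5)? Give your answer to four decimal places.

Put M_i = p'' at the i-th knot. Here h = (1, 1, 1, 1) and Δ = (-9, -4, -1, 2), so the interior equations h_(i-1)·M_(i-1) + 2(h_(i-1)+h_i)·M_i + h_i·M_(i+1) = 6(Δ_i − Δ_(i-1)) read
  1·M_0 + 4·M_1 + 1·M_2 = 6(Δ_1 - Δ_0) = 30
  1·M_1 + 4·M_2 + 1·M_3 = 6(Δ_2 - Δ_1) = 18
  1·M_2 + 4·M_3 + 1·M_4 = 6(Δ_3 - Δ_2) = 18
Natural end conditions: M_0 = M_4 = 0.
Hence M_0 = 0, M_1 = 99/14, M_2 = 12/7, M_3 = 57/14, M_4 = 0.
On [4, 5], p'(x) = b_3 + 2c_3·(x - 4) + 3d_3·(x - 4)² with b_3 = Δ_3 - h_3(2M_3 + M_4)/6 = 9/14, c_3 = M_3/2 = 57/28, d_3 = (M_4 - M_3)/(6h_3) = -19/28. So p'(5) = 75/28.

2.6786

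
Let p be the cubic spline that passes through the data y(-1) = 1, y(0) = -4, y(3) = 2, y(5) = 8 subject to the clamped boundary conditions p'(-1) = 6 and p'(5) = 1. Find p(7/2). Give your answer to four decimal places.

Write M_i for p''(x_i). With h_i = 1, 3, 2 and divided differences Δ_i = -5, 2, 3, the continuity of p' gives the tridiagonal system
  1·M_0 + 8·M_1 + 3·M_2 = 6(Δ_1 - Δ_0) = 42
  3·M_1 + 10·M_2 + 2·M_3 = 6(Δ_2 - Δ_1) = 6
Clamped end conditions give two more equations: 2h_0·M_0 + h_0·M_1 = 6(Δ_0 - p'(-1)) = -66 and h_2·M_2 + 2h_2·M_3 = 6(p'(5) - Δ_2) = -12.
Solving: M_0 = -500/13, M_1 = 142/13, M_2 = -30/13, M_3 = -24/13.
On [3, 5], p(t) = 2 + 67/13·(t - 3) - 15/13·(t - 3)² + 1/26·(t - 3)³.
With (t - 3) = 1/2: p(7/2) = 893/208.

4.2933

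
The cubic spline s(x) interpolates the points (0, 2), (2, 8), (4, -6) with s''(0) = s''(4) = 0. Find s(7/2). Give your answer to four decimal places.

-1.3281

Put M_i = s'' at the i-th knot. Here h = (2, 2) and Δ = (3, -7), so the interior equations h_(i-1)·M_(i-1) + 2(h_(i-1)+h_i)·M_i + h_i·M_(i+1) = 6(Δ_i − Δ_(i-1)) read
  2·M_0 + 8·M_1 + 2·M_2 = 6(Δ_1 - Δ_0) = -60
Natural end conditions: M_0 = M_2 = 0.
Hence M_0 = 0, M_1 = -15/2, M_2 = 0.
On [2, 4], s(x) = 8 - 2·(x - 2) - 15/4·(x - 2)² + 5/8·(x - 2)³.
With (x - 2) = 3/2: s(7/2) = -85/64.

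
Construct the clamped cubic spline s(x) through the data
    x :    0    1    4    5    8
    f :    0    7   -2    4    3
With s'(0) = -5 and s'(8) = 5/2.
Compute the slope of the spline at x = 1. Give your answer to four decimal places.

Put m_i = s'' at the i-th knot. Here h = (1, 3, 1, 3) and Δ = (7, -3, 6, -1/3), so the interior equations h_(i-1)·m_(i-1) + 2(h_(i-1)+h_i)·m_i + h_i·m_(i+1) = 6(Δ_i − Δ_(i-1)) read
  1·m_0 + 8·m_1 + 3·m_2 = 6(Δ_1 - Δ_0) = -60
  3·m_1 + 8·m_2 + 1·m_3 = 6(Δ_2 - Δ_1) = 54
  1·m_2 + 8·m_3 + 3·m_4 = 6(Δ_3 - Δ_2) = -38
Clamped end conditions give two more equations: 2h_0·m_0 + h_0·m_1 = 6(Δ_0 - s'(0)) = 72 and h_3·m_3 + 2h_3·m_4 = 6(s'(8) - Δ_3) = 17.
Forward elimination and back-substitution give m_0 = 2179/48, m_1 = -451/24, m_2 = 719/48, m_3 = -227/24, m_4 = 121/16.
On [1, 4], s'(x) = b_1 + 2c_1·(x - 1) + 3d_1·(x - 1)² with b_1 = Δ_1 - h_1(2m_1 + m_2)/6 = 797/96, c_1 = m_1/2 = -451/48, d_1 = (m_2 - m_1)/(6h_1) = 1621/864. So s'(1) = 797/96.

8.3021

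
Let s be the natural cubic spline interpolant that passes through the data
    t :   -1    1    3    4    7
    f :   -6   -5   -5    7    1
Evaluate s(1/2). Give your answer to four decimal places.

Write M_i for s''(x_i). With h_i = 2, 2, 1, 3 and divided differences Δ_i = 1/2, 0, 12, -2, the continuity of s' gives the tridiagonal system
  2·M_0 + 8·M_1 + 2·M_2 = 6(Δ_1 - Δ_0) = -3
  2·M_1 + 6·M_2 + 1·M_3 = 6(Δ_2 - Δ_1) = 72
  1·M_2 + 8·M_3 + 3·M_4 = 6(Δ_3 - Δ_2) = -84
Natural end conditions: M_0 = M_4 = 0.
Solving the tridiagonal system: M_0 = 0, M_1 = -1461/344, M_2 = 666/43, M_3 = -2139/172, M_4 = 0.
On [-1, 1], s(t) = -6 + 659/344·(t + 1) + 0·(t + 1)² - 487/1376·(t + 1)³.
With (t + 1) = 3/2: s(1/2) = -47565/11008.

-4.3209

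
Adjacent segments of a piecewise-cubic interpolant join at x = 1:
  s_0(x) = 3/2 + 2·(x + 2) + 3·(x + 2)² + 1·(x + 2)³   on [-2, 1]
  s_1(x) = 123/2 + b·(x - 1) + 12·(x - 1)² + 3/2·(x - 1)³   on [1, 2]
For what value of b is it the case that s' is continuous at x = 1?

s_0'(x) = 2 + 6·(x + 2) + 3·(x + 2)², so s_0'(1) = 47. On the right, s_1'(1) = b, so b = 47.

47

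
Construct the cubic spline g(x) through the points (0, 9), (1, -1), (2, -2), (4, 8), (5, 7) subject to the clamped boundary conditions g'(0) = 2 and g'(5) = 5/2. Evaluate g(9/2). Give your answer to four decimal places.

With σ_i denoting the second derivative at x_i, h_i = 1, 1, 2, 1, and Δ_i = (y_(i+1) − y_i)/h_i = -10, -1, 5, -1:
  1·σ_0 + 4·σ_1 + 1·σ_2 = 6(Δ_1 - Δ_0) = 54
  1·σ_1 + 6·σ_2 + 2·σ_3 = 6(Δ_2 - Δ_1) = 36
  2·σ_2 + 6·σ_3 + 1·σ_4 = 6(Δ_3 - Δ_2) = -36
Clamped end conditions give two more equations: 2h_0·σ_0 + h_0·σ_1 = 6(Δ_0 - g'(0)) = -72 and h_3·σ_3 + 2h_3·σ_4 = 6(g'(5) - Δ_3) = 21.
Solving: σ_0 = -3077/64, σ_1 = 773/32, σ_2 = 349/64, σ_3 = -167/16, σ_4 = 503/32.
On [4, 5], g(x) = 8 - 9/64·(x - 4) - 167/32·(x - 4)² + 279/64·(x - 4)³.
With (x - 4) = 1/2: g(9/2) = 3671/512.

7.1699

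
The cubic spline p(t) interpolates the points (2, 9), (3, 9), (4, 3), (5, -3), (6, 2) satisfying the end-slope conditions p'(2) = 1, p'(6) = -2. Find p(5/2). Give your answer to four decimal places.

Put M_i = p'' at the i-th knot. Here h = (1, 1, 1, 1) and Δ = (0, -6, -6, 5), so the interior equations h_(i-1)·M_(i-1) + 2(h_(i-1)+h_i)·M_i + h_i·M_(i+1) = 6(Δ_i − Δ_(i-1)) read
  1·M_0 + 4·M_1 + 1·M_2 = 6(Δ_1 - Δ_0) = -36
  1·M_1 + 4·M_2 + 1·M_3 = 6(Δ_2 - Δ_1) = 0
  1·M_2 + 4·M_3 + 1·M_4 = 6(Δ_3 - Δ_2) = 66
Clamped end conditions give two more equations: 2h_0·M_0 + h_0·M_1 = 6(Δ_0 - p'(2)) = -6 and h_3·M_3 + 2h_3·M_4 = 6(p'(6) - Δ_3) = -42.
Forward elimination and back-substitution give M_0 = 15/14, M_1 = -57/7, M_2 = -9/2, M_3 = 183/7, M_4 = -477/14.
On [2, 3], p(t) = 9 + 1·(t - 2) + 15/28·(t - 2)² - 43/28·(t - 2)³.
With (t - 2) = 1/2: p(5/2) = 2115/224.

9.4420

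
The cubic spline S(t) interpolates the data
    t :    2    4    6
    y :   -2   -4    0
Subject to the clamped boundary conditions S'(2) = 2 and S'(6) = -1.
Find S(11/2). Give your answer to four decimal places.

Let σ_i = S''(x_i). Step sizes h_i = 2, 2; slopes of the chords Δ_i = (y_(i+1) - y_i)/h_i = -1, 2.
  2·σ_0 + 8·σ_1 + 2·σ_2 = 6(Δ_1 - Δ_0) = 18
Clamped end conditions give two more equations: 2h_0·σ_0 + h_0·σ_1 = 6(Δ_0 - S'(2)) = -18 and h_1·σ_1 + 2h_1·σ_2 = 6(S'(6) - Δ_1) = -18.
Solving the tridiagonal system: σ_0 = -15/2, σ_1 = 6, σ_2 = -15/2.
On [4, 6], S(t) = -4 + 1/2·(t - 4) + 3·(t - 4)² - 9/8·(t - 4)³.
With (t - 4) = 3/2: S(11/2) = -19/64.

-0.2969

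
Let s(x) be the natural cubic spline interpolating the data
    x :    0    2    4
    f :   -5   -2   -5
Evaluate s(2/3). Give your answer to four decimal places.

With m_i denoting the second derivative at x_i, h_i = 2, 2, and Δ_i = (y_(i+1) − y_i)/h_i = 3/2, -3/2:
  2·m_0 + 8·m_1 + 2·m_2 = 6(Δ_1 - Δ_0) = -18
Natural end conditions: m_0 = m_2 = 0.
Hence m_0 = 0, m_1 = -9/4, m_2 = 0.
On [0, 2], s(x) = -5 + 9/4·x + 0·x² - 3/16·x³.
With x = 2/3: s(2/3) = -32/9.

-3.5556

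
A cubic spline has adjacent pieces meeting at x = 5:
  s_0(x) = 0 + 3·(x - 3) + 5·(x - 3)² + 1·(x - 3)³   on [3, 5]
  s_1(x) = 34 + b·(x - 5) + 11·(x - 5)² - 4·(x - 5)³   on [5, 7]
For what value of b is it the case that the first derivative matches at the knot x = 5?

s_0'(x) = 3 + 10·(x - 3) + 3·(x - 3)², so s_0'(5) = 35. On the right, s_1'(5) = b, so b = 35.

35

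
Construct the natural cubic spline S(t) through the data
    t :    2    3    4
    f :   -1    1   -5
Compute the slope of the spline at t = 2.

4

Let M_i = S''(x_i). Step sizes h_i = 1, 1; slopes of the chords Δ_i = (y_(i+1) - y_i)/h_i = 2, -6.
  1·M_0 + 4·M_1 + 1·M_2 = 6(Δ_1 - Δ_0) = -48
Natural end conditions: M_0 = M_2 = 0.
Solving: M_0 = 0, M_1 = -12, M_2 = 0.
On [2, 3], S'(t) = b_0 + 2c_0·(t - 2) + 3d_0·(t - 2)² with b_0 = Δ_0 - h_0(2M_0 + M_1)/6 = 4, c_0 = M_0/2 = 0, d_0 = (M_1 - M_0)/(6h_0) = -2. So S'(2) = 4.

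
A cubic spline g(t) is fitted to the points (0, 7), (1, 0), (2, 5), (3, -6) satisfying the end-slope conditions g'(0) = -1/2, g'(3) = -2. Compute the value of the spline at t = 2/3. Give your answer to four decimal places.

Put M_i = g'' at the i-th knot. Here h = (1, 1, 1) and Δ = (-7, 5, -11), so the interior equations h_(i-1)·M_(i-1) + 2(h_(i-1)+h_i)·M_i + h_i·M_(i+1) = 6(Δ_i − Δ_(i-1)) read
  1·M_0 + 4·M_1 + 1·M_2 = 6(Δ_1 - Δ_0) = 72
  1·M_1 + 4·M_2 + 1·M_3 = 6(Δ_2 - Δ_1) = -96
Clamped end conditions give two more equations: 2h_0·M_0 + h_0·M_1 = 6(Δ_0 - g'(0)) = -39 and h_2·M_2 + 2h_2·M_3 = 6(g'(3) - Δ_2) = 54.
Hence M_0 = -196/5, M_1 = 197/5, M_2 = -232/5, M_3 = 251/5.
On [0, 1], g(t) = 7 - 1/2·t - 98/5·t² + 131/10·t³.
With t = 2/3: g(2/3) = 248/135.

1.8370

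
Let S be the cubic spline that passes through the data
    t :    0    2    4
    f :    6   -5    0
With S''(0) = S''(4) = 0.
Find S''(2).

6

Put M_i = S'' at the i-th knot. Here h = (2, 2) and Δ = (-11/2, 5/2), so the interior equations h_(i-1)·M_(i-1) + 2(h_(i-1)+h_i)·M_i + h_i·M_(i+1) = 6(Δ_i − Δ_(i-1)) read
  2·M_0 + 8·M_1 + 2·M_2 = 6(Δ_1 - Δ_0) = 48
Natural end conditions: M_0 = M_2 = 0.
Solving: M_0 = 0, M_1 = 6, M_2 = 0.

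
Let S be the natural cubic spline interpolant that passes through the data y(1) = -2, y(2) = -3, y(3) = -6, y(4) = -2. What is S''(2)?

-6

With M_i denoting the second derivative at x_i, h_i = 1, 1, 1, and Δ_i = (y_(i+1) − y_i)/h_i = -1, -3, 4:
  1·M_0 + 4·M_1 + 1·M_2 = 6(Δ_1 - Δ_0) = -12
  1·M_1 + 4·M_2 + 1·M_3 = 6(Δ_2 - Δ_1) = 42
Natural end conditions: M_0 = M_3 = 0.
Hence M_0 = 0, M_1 = -6, M_2 = 12, M_3 = 0.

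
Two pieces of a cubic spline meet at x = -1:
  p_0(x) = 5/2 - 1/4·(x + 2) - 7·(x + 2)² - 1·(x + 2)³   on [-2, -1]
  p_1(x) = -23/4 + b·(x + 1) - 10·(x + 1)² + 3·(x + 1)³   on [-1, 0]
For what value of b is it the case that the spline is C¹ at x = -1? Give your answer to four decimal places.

p_0'(x) = -1/4 - 14·(x + 2) - 3·(x + 2)², so p_0'(-1) = -69/4. On the right, p_1'(-1) = b, so b = -69/4.

-17.2500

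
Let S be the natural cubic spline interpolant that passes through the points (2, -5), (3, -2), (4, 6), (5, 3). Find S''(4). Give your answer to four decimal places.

-19.6000

Write σ_i for S''(x_i). With h_i = 1, 1, 1 and divided differences Δ_i = 3, 8, -3, the continuity of S' gives the tridiagonal system
  1·σ_0 + 4·σ_1 + 1·σ_2 = 6(Δ_1 - Δ_0) = 30
  1·σ_1 + 4·σ_2 + 1·σ_3 = 6(Δ_2 - Δ_1) = -66
Natural end conditions: σ_0 = σ_3 = 0.
Solving the tridiagonal system: σ_0 = 0, σ_1 = 62/5, σ_2 = -98/5, σ_3 = 0.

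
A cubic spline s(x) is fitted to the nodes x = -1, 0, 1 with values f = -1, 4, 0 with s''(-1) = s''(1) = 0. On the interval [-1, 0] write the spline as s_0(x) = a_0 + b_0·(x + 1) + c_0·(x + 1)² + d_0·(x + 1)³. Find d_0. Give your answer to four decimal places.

-2.2500

Write M_i for s''(x_i). With h_i = 1, 1 and divided differences Δ_i = 5, -4, the continuity of s' gives the tridiagonal system
  1·M_0 + 4·M_1 + 1·M_2 = 6(Δ_1 - Δ_0) = -54
Natural end conditions: M_0 = M_2 = 0.
Forward elimination and back-substitution give M_0 = 0, M_1 = -27/2, M_2 = 0.
On [-1, 0], with s_0(x) = a_0 + b_0·(x + 1) + c_0·(x + 1)² + d_0·(x + 1)³: c_0 = M_0/2 = 0, d_0 = (M_1 - M_0)/(6h_0) = -9/4, b_0 = Δ_0 - h_0(2M_0 + M_1)/6 = 29/4.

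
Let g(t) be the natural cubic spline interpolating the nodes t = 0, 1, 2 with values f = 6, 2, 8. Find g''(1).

15

Write M_i for g''(x_i). With h_i = 1, 1 and divided differences Δ_i = -4, 6, the continuity of g' gives the tridiagonal system
  1·M_0 + 4·M_1 + 1·M_2 = 6(Δ_1 - Δ_0) = 60
Natural end conditions: M_0 = M_2 = 0.
Forward elimination and back-substitution give M_0 = 0, M_1 = 15, M_2 = 0.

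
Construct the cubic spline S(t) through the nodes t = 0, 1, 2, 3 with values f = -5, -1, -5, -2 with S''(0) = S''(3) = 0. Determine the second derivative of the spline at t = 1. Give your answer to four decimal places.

Write σ_i for S''(x_i). With h_i = 1, 1, 1 and divided differences Δ_i = 4, -4, 3, the continuity of S' gives the tridiagonal system
  1·σ_0 + 4·σ_1 + 1·σ_2 = 6(Δ_1 - Δ_0) = -48
  1·σ_1 + 4·σ_2 + 1·σ_3 = 6(Δ_2 - Δ_1) = 42
Natural end conditions: σ_0 = σ_3 = 0.
Forward elimination and back-substitution give σ_0 = 0, σ_1 = -78/5, σ_2 = 72/5, σ_3 = 0.

-15.6000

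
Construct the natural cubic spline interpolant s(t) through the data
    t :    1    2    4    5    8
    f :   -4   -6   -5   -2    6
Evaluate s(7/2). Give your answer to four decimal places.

Let m_i = s''(x_i). Step sizes h_i = 1, 2, 1, 3; slopes of the chords Δ_i = (y_(i+1) - y_i)/h_i = -2, 1/2, 3, 8/3.
  1·m_0 + 6·m_1 + 2·m_2 = 6(Δ_1 - Δ_0) = 15
  2·m_1 + 6·m_2 + 1·m_3 = 6(Δ_2 - Δ_1) = 15
  1·m_2 + 8·m_3 + 3·m_4 = 6(Δ_3 - Δ_2) = -2
Natural end conditions: m_0 = m_4 = 0.
Forward elimination and back-substitution give m_0 = 0, m_1 = 461/250, m_2 = 246/125, m_3 = -62/125, m_4 = 0.
On [2, 4], s(t) = -6 - 1039/750·(t - 2) + 461/500·(t - 2)² + 31/3000·(t - 2)³.
With (t - 2) = 3/2: s(7/2) = -47749/8000.

-5.9686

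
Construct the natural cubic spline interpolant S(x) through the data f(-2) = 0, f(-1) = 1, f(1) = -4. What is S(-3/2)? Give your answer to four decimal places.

0.7188

Let σ_i = S''(x_i). Step sizes h_i = 1, 2; slopes of the chords Δ_i = (y_(i+1) - y_i)/h_i = 1, -5/2.
  1·σ_0 + 6·σ_1 + 2·σ_2 = 6(Δ_1 - Δ_0) = -21
Natural end conditions: σ_0 = σ_2 = 0.
Solving: σ_0 = 0, σ_1 = -7/2, σ_2 = 0.
On [-2, -1], S(x) = 0 + 19/12·(x + 2) + 0·(x + 2)² - 7/12·(x + 2)³.
With (x + 2) = 1/2: S(-3/2) = 23/32.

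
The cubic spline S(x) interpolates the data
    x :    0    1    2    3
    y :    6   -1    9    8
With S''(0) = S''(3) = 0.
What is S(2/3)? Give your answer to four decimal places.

Write σ_i for S''(x_i). With h_i = 1, 1, 1 and divided differences Δ_i = -7, 10, -1, the continuity of S' gives the tridiagonal system
  1·σ_0 + 4·σ_1 + 1·σ_2 = 6(Δ_1 - Δ_0) = 102
  1·σ_1 + 4·σ_2 + 1·σ_3 = 6(Δ_2 - Δ_1) = -66
Natural end conditions: σ_0 = σ_3 = 0.
Solving the tridiagonal system: σ_0 = 0, σ_1 = 158/5, σ_2 = -122/5, σ_3 = 0.
On [0, 1], S(x) = 6 - 184/15·x + 0·x² + 79/15·x³.
With x = 2/3: S(2/3) = -50/81.

-0.6173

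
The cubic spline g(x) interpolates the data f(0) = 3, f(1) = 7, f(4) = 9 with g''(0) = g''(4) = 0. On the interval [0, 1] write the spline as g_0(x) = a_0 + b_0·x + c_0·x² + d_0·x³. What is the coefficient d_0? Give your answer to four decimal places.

-0.4167

Write m_i for g''(x_i). With h_i = 1, 3 and divided differences Δ_i = 4, 2/3, the continuity of g' gives the tridiagonal system
  1·m_0 + 8·m_1 + 3·m_2 = 6(Δ_1 - Δ_0) = -20
Natural end conditions: m_0 = m_2 = 0.
Solving the tridiagonal system: m_0 = 0, m_1 = -5/2, m_2 = 0.
On [0, 1], with g_0(x) = a_0 + b_0·x + c_0·x² + d_0·x³: c_0 = m_0/2 = 0, d_0 = (m_1 - m_0)/(6h_0) = -5/12, b_0 = Δ_0 - h_0(2m_0 + m_1)/6 = 53/12.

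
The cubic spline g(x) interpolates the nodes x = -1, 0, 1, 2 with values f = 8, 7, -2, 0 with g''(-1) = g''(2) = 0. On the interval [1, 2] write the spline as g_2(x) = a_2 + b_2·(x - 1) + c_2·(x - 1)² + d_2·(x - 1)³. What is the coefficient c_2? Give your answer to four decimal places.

Put m_i = g'' at the i-th knot. Here h = (1, 1, 1) and Δ = (-1, -9, 2), so the interior equations h_(i-1)·m_(i-1) + 2(h_(i-1)+h_i)·m_i + h_i·m_(i+1) = 6(Δ_i − Δ_(i-1)) read
  1·m_0 + 4·m_1 + 1·m_2 = 6(Δ_1 - Δ_0) = -48
  1·m_1 + 4·m_2 + 1·m_3 = 6(Δ_2 - Δ_1) = 66
Natural end conditions: m_0 = m_3 = 0.
Forward elimination and back-substitution give m_0 = 0, m_1 = -86/5, m_2 = 104/5, m_3 = 0.
On [1, 2], with g_2(x) = a_2 + b_2·(x - 1) + c_2·(x - 1)² + d_2·(x - 1)³: c_2 = m_2/2 = 52/5, d_2 = (m_3 - m_2)/(6h_2) = -52/15, b_2 = Δ_2 - h_2(2m_2 + m_3)/6 = -74/15.

10.4000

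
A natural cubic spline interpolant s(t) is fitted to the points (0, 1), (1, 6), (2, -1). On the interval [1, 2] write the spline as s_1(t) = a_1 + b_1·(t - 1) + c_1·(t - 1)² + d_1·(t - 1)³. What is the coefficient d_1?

3

Let σ_i = s''(x_i). Step sizes h_i = 1, 1; slopes of the chords Δ_i = (y_(i+1) - y_i)/h_i = 5, -7.
  1·σ_0 + 4·σ_1 + 1·σ_2 = 6(Δ_1 - Δ_0) = -72
Natural end conditions: σ_0 = σ_2 = 0.
Solving: σ_0 = 0, σ_1 = -18, σ_2 = 0.
On [1, 2], with s_1(t) = a_1 + b_1·(t - 1) + c_1·(t - 1)² + d_1·(t - 1)³: c_1 = σ_1/2 = -9, d_1 = (σ_2 - σ_1)/(6h_1) = 3, b_1 = Δ_1 - h_1(2σ_1 + σ_2)/6 = -1.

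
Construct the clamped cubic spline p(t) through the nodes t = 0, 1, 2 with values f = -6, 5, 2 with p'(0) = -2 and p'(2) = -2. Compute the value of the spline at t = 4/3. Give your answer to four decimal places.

5.4074

Let M_i = p''(x_i). Step sizes h_i = 1, 1; slopes of the chords Δ_i = (y_(i+1) - y_i)/h_i = 11, -3.
  1·M_0 + 4·M_1 + 1·M_2 = 6(Δ_1 - Δ_0) = -84
Clamped end conditions give two more equations: 2h_0·M_0 + h_0·M_1 = 6(Δ_0 - p'(0)) = 78 and h_1·M_1 + 2h_1·M_2 = 6(p'(2) - Δ_1) = 6.
Forward elimination and back-substitution give M_0 = 60, M_1 = -42, M_2 = 24.
On [1, 2], p(t) = 5 + 7·(t - 1) - 21·(t - 1)² + 11·(t - 1)³.
With (t - 1) = 1/3: p(4/3) = 146/27.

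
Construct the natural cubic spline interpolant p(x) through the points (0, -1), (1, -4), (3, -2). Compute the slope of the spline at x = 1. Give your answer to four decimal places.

-1.6667

Put M_i = p'' at the i-th knot. Here h = (1, 2) and Δ = (-3, 1), so the interior equations h_(i-1)·M_(i-1) + 2(h_(i-1)+h_i)·M_i + h_i·M_(i+1) = 6(Δ_i − Δ_(i-1)) read
  1·M_0 + 6·M_1 + 2·M_2 = 6(Δ_1 - Δ_0) = 24
Natural end conditions: M_0 = M_2 = 0.
Solving the tridiagonal system: M_0 = 0, M_1 = 4, M_2 = 0.
On [1, 3], p'(x) = b_1 + 2c_1·(x - 1) + 3d_1·(x - 1)² with b_1 = Δ_1 - h_1(2M_1 + M_2)/6 = -5/3, c_1 = M_1/2 = 2, d_1 = (M_2 - M_1)/(6h_1) = -1/3. So p'(1) = -5/3.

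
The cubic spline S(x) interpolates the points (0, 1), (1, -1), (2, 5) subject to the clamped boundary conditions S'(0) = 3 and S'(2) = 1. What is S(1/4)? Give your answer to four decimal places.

1.0156

With M_i denoting the second derivative at x_i, h_i = 1, 1, and Δ_i = (y_(i+1) − y_i)/h_i = -2, 6:
  1·M_0 + 4·M_1 + 1·M_2 = 6(Δ_1 - Δ_0) = 48
Clamped end conditions give two more equations: 2h_0·M_0 + h_0·M_1 = 6(Δ_0 - S'(0)) = -30 and h_1·M_1 + 2h_1·M_2 = 6(S'(2) - Δ_1) = -30.
Solving the tridiagonal system: M_0 = -28, M_1 = 26, M_2 = -28.
On [0, 1], S(x) = 1 + 3·x - 14·x² + 9·x³.
With x = 1/4: S(1/4) = 65/64.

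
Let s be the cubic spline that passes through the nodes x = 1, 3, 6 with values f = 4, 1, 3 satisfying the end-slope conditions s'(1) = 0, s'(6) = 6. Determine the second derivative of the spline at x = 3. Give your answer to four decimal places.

With M_i denoting the second derivative at x_i, h_i = 2, 3, and Δ_i = (y_(i+1) − y_i)/h_i = -3/2, 2/3:
  2·M_0 + 10·M_1 + 3·M_2 = 6(Δ_1 - Δ_0) = 13
Clamped end conditions give two more equations: 2h_0·M_0 + h_0·M_1 = 6(Δ_0 - s'(1)) = -9 and h_1·M_1 + 2h_1·M_2 = 6(s'(6) - Δ_1) = 32.
Forward elimination and back-substitution give M_0 = -47/20, M_1 = 1/5, M_2 = 157/30.

0.2000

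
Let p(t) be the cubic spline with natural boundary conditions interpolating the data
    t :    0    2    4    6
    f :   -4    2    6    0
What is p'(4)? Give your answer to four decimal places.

Write σ_i for p''(x_i). With h_i = 2, 2, 2 and divided differences Δ_i = 3, 2, -3, the continuity of p' gives the tridiagonal system
  2·σ_0 + 8·σ_1 + 2·σ_2 = 6(Δ_1 - Δ_0) = -6
  2·σ_1 + 8·σ_2 + 2·σ_3 = 6(Δ_2 - Δ_1) = -30
Natural end conditions: σ_0 = σ_3 = 0.
Hence σ_0 = 0, σ_1 = 1/5, σ_2 = -19/5, σ_3 = 0.
On [4, 6], p'(t) = b_2 + 2c_2·(t - 4) + 3d_2·(t - 4)² with b_2 = Δ_2 - h_2(2σ_2 + σ_3)/6 = -7/15, c_2 = σ_2/2 = -19/10, d_2 = (σ_3 - σ_2)/(6h_2) = 19/60. So p'(4) = -7/15.

-0.4667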